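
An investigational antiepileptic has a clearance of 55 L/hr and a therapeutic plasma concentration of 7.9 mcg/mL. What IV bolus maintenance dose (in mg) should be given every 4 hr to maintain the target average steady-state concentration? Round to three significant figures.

1740 mg

At steady state, dose per interval replaces the amount cleared in that interval: D/τ = CL·Css.
D = CL × Css × τ = 55.00 × 7.9 × 4 = 1738 mg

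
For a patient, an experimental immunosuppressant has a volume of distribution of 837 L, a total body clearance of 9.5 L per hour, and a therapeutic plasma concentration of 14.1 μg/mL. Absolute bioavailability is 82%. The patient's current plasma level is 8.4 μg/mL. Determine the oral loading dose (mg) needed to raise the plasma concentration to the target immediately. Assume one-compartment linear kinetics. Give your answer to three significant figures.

5820 mg

Concentration deficit ΔC = 14.1 − 8.4 = 5.700 mg/L
LD = Vd × ΔC / F = 837.0 × 5.700 / 0.82 = 5818 mg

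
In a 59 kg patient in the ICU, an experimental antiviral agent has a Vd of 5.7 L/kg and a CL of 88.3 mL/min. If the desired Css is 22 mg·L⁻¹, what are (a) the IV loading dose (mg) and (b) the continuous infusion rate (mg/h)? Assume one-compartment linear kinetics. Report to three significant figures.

Vd(total) = 59 kg × 5.7 L/kg = 336.3 L
Loading: fill Vd to C_target → 336.3 L × 22 mg/L = 7399 mg
CL = 88.3 mL/min × 60/1000 = 5.298 L/h
Maintenance: replace elimination → rate = CL × Css = 5.298 × 22 = 116.6 mg/h

(a) 7400 mg; (b) 117 mg/h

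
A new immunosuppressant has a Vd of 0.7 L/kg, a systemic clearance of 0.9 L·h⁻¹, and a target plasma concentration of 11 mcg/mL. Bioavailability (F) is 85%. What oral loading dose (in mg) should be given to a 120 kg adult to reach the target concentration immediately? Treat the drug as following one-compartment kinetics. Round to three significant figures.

Vd(total) = 120 kg × 0.7 L/kg = 84.00 L
The loading dose fills Vd to the target concentration.
LD = Vd × C / F = 84.00 × 11.00 / 0.85 = 1087 mg

1090 mg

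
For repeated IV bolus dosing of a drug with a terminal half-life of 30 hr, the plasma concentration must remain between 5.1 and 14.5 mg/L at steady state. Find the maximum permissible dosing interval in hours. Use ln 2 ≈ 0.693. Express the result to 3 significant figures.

k = 0.693 / t½ = 0.693 / 30 = 0.02310 h⁻¹
Between IV bolus doses, concentration decays as C = C₀·e^(−kτ), so C_peak/C_trough = e^(kτ).
τ_max = ln(C_peak/C_trough) / k = ln(14.5/5.1) / 0.02310 = 1.045 / 0.02310 = 45.24 h

45.2 h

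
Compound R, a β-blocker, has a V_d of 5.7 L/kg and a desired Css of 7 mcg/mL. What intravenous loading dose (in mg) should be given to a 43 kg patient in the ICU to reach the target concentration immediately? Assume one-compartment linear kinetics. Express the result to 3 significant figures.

1720 mg

Vd(total) = 43 kg × 5.7 L/kg = 245.1 L
The loading dose fills Vd to the target concentration.
LD = Vd × C = 245.1 × 7.000 = 1716 mg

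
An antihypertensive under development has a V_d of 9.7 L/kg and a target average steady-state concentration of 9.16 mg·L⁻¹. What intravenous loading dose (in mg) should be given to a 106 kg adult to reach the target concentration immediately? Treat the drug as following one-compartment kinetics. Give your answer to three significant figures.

9420 mg

Vd = 9.7 L/kg × 106 kg = 1028 L
LD = Vd × C = 1028 × 9.160 = 9416 mg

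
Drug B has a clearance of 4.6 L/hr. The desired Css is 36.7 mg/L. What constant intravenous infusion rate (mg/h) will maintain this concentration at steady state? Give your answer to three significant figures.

169 mg/h

R₀ = 4.600 × 36.7 = 168.8 mg/h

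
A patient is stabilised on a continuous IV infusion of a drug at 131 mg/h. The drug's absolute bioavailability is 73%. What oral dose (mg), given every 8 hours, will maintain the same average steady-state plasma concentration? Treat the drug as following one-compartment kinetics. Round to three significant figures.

To maintain the same Css, the systemic dosing rate must be unchanged: F·D/τ = infusion rate.
D = rate × τ / F = 131 × 8 / 0.73 = 1436 mg

1440 mg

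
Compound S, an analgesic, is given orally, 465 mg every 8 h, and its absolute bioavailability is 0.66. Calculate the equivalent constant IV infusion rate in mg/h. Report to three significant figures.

38.4 mg/h

Equivalent systemic input: infusion rate = F·D/τ.
Rate = 0.66 × 465 / 8 = 38.36 mg/h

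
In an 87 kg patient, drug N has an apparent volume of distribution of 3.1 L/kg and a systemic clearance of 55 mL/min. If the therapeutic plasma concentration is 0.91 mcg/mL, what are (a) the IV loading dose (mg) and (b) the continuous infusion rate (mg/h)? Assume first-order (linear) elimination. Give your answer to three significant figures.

Total Vd = 3.1 × 87 = 269.7 L
LD = Vd · C_target = 269.7 × 0.91 = 245.4 mg
CL = 55 mL/min × 60/1000 = 3.300 L/h
Maintenance infusion rate = CL × Css = 3.300 × 0.91 = 3.003 mg/h

(a) 245 mg; (b) 3.00 mg/h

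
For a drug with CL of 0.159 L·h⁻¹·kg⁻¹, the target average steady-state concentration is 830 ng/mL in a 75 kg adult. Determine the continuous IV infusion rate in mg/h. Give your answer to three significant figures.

9.90 mg/h

CL = 0.159 L·h⁻¹·kg⁻¹ × 75 kg = 11.93 L/h
C = 830 ng/mL = 0.8300 mg/L
At steady state, infusion rate equals elimination rate: rate in = CL × Css.
R₀ = 11.93 × 0.83 = 9.902 mg/h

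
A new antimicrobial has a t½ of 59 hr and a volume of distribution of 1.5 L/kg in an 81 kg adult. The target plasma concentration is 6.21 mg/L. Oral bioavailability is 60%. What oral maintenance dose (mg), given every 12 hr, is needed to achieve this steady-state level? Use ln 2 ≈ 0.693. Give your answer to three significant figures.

Vd(total) = 81 kg × 1.5 L/kg = 121.5 L
CL = 0.693 × Vd / t½ = 0.693 × 121.5 / 59 = 1.427 L/h
D = CL × Css × τ / F = 1.427 × 6.21 × 12 / 0.6 = 177.2 mg

177 mg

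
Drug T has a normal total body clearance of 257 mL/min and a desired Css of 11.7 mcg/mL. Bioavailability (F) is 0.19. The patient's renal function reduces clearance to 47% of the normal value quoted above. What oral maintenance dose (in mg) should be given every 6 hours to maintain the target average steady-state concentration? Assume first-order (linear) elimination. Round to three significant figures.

2680 mg

Convert clearance: 257 mL/min × 60 min/h ÷ 1000 mL/L = 15.42 L/h
Patient clearance = 0.47 × 15.42 = 7.247 L/h
D = CL × Css × τ / F = 7.247 × 11.7 × 6 / 0.19 = 2678 mg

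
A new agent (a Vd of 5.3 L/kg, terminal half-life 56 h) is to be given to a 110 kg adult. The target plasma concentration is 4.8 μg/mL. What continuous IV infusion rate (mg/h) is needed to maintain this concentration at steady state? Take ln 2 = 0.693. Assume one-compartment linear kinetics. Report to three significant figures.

Total Vd = 5.3 × 110 = 583.0 L
CL = ln 2 · Vd / t½ = 0.693 × 583.0 / 56 = 7.215 L/h
Infusion rate = CL × Css = 7.215 × 4.8 = 34.63 mg/h

34.6 mg/h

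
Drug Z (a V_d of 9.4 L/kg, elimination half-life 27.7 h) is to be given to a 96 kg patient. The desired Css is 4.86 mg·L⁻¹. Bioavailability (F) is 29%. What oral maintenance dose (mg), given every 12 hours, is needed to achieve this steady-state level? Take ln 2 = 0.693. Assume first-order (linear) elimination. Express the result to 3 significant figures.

Total Vd = 9.4 × 96 = 902.4 L
CL = 0.693 × Vd / t½ = 0.693 × 902.4 / 27.7 = 22.58 L/h
D = CL × Css × τ / F = 22.58 × 4.86 × 12 / 0.29 = 4541 mg

4540 mg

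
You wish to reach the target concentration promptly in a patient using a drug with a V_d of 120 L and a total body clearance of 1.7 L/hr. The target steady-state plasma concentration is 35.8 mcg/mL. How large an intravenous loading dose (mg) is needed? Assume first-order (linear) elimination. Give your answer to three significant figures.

4300 mg

LD = Vd × C = 120.0 × 35.80 = 4296 mg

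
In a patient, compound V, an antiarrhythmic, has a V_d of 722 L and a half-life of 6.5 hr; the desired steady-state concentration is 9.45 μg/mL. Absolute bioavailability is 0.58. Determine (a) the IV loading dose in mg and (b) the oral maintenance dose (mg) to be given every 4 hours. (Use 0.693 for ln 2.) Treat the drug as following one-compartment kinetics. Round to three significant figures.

LD = Vd × C = 722.0 × 9.45 = 6823 mg
CL = 0.693 × Vd / t½ = 0.693 × 722.0 / 6.5 = 76.98 L/h
D = CL × Css × τ / F = 76.98 × 9.45 × 4 / 0.58 = 5017 mg

(a) 6820 mg; (b) 5020 mg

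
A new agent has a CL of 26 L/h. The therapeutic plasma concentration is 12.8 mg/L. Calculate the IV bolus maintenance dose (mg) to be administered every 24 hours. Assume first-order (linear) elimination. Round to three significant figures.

7990 mg

D = CL × Css × τ = 26.00 × 12.8 × 24 = 7987 mg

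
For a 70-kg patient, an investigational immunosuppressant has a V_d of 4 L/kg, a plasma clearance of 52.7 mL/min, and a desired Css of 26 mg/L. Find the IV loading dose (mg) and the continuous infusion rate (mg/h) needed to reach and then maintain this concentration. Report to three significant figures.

(a) 7280 mg; (b) 82.2 mg/h

Vd = 4 L/kg × 70 kg = 280.0 L
Loading: fill Vd to C_target → 280.0 L × 26 mg/L = 7280 mg
Convert clearance: 52.7 mL/min × 60 min/h ÷ 1000 mL/L = 3.162 L/h
Infusion rate = 3.162 L/h × 26 mg/L = 82.21 mg/h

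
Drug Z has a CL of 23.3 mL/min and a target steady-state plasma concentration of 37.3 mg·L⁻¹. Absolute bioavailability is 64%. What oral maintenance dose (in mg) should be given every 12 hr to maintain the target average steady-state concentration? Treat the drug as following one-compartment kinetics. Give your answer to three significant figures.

Convert clearance: 23.3 mL/min × 60 min/h ÷ 1000 mL/L = 1.398 L/h
At steady state, dose per interval replaces the amount cleared in that interval: F·D/τ = CL·Css.
D = CL × Css × τ / F = 1.398 × 37.3 × 12 / 0.64 = 977.7 mg

978 mg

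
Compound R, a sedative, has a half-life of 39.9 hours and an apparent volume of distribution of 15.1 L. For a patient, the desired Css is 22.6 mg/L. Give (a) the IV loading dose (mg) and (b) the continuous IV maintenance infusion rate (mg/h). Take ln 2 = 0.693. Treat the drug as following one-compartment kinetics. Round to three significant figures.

(a) 341 mg; (b) 5.93 mg/h

LD = Vd × C = 15.10 × 22.6 = 341.3 mg
CL = 0.693 × Vd / t½ = 0.693 × 15.10 / 39.9 = 0.2623 L/h
Infusion rate = CL × Css = 0.2623 × 22.6 = 5.928 mg/h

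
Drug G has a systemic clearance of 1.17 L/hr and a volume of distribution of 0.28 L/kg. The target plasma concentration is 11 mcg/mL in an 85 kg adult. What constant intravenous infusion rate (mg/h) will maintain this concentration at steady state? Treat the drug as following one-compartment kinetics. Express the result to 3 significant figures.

12.9 mg/h

Infusion rate = CL · Css = 1.170 L/h × 11 mg/L = 12.87 mg/h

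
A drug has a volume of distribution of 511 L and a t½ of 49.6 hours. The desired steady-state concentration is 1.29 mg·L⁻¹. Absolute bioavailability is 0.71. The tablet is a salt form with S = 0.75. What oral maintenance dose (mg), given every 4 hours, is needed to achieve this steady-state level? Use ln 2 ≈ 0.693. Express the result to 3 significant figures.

69.2 mg

k = 0.693/49.6 = 0.01397 h⁻¹, so CL = k·Vd = 0.01397 × 511.0 = 7.139 L/h
D = CL × Css × τ / F / S = 7.139 × 1.29 × 4 / 0.71 / 0.75 = 69.18 mg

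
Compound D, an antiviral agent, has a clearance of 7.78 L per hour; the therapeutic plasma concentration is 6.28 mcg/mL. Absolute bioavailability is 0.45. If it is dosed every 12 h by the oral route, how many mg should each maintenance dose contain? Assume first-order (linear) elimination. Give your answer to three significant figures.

D = CL × Css × τ / F = 7.780 × 6.28 × 12 / 0.45 = 1303 mg

1300 mg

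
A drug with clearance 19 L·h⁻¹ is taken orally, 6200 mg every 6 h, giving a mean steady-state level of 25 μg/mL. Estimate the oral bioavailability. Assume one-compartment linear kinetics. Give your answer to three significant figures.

F·D/τ = CL·Css at steady state → F = CL·Css·τ / D.
F = 19 × 25 × 6 / 6200 = 0.460

0.460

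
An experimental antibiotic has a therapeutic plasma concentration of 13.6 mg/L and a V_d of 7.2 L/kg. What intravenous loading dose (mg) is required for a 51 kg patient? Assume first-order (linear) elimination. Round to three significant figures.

4990 mg

Vd(total) = 51 kg × 7.2 L/kg = 367.2 L
The loading dose fills Vd to the target concentration.
LD = Vd × C = 367.2 × 13.60 = 4994 mg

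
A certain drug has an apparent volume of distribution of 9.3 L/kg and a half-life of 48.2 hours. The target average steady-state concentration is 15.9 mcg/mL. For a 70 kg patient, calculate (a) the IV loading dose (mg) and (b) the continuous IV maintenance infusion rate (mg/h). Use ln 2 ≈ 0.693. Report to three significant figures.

(a) 10400 mg; (b) 149 mg/h

Vd = 9.3 L/kg × 70 kg = 651.0 L
LD = Vd × C = 651.0 × 15.9 = 10350 mg
CL = 0.693 × Vd / t½ = 0.693 × 651.0 / 48.2 = 9.360 L/h
Infusion rate = CL × Css = 9.360 × 15.9 = 148.8 mg/h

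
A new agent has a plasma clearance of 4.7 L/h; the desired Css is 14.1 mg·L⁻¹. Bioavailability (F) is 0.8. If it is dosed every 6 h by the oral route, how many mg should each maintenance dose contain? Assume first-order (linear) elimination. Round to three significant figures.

D = CL × Css × τ / F = 4.700 × 14.1 × 6 / 0.8 = 497.0 mg

497 mg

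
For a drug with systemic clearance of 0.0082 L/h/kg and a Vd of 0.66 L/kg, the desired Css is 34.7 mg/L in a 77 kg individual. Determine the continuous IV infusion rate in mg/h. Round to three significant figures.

21.9 mg/h

CL = 0.0082 L/h/kg × 77 kg = 0.6314 L/h
R₀ = 0.6314 × 34.7 = 21.91 mg/h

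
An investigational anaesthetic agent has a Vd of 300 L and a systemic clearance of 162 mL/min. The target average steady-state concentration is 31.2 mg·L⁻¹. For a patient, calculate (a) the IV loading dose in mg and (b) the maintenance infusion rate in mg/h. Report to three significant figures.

Loading dose = Vd × C = 300.0 × 31.2 = 9360 mg
Convert clearance: 162 mL/min × 60 min/h ÷ 1000 mL/L = 9.720 L/h
Maintenance: replace elimination → rate = CL × Css = 9.720 × 31.2 = 303.3 mg/h

(a) 9360 mg; (b) 303 mg/h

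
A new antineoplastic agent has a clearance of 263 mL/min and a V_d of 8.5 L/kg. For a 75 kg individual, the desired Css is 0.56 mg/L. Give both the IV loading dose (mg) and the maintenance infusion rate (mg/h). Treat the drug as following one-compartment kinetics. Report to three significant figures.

Total Vd = 8.5 × 75 = 637.5 L
Loading dose = Vd × C = 637.5 × 0.56 = 357.0 mg
Convert clearance: 263 mL/min × 60 min/h ÷ 1000 mL/L = 15.78 L/h
Maintenance: replace elimination → rate = CL × Css = 15.78 × 0.56 = 8.837 mg/h

(a) 357 mg; (b) 8.84 mg/h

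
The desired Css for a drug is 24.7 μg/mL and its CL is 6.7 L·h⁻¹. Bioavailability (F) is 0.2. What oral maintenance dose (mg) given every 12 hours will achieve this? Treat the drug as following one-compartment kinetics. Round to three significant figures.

9930 mg

D = CL × Css × τ / F = 6.700 × 24.7 × 12 / 0.2 = 9929 mg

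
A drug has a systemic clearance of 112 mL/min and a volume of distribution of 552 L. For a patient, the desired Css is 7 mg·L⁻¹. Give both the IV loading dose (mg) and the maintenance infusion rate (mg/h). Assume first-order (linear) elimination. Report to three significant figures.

(a) 3860 mg; (b) 47.0 mg/h

LD = Vd · C_target = 552.0 × 7 = 3864 mg
Convert clearance: 112 mL/min × 60 min/h ÷ 1000 mL/L = 6.720 L/h
Infusion rate = 6.720 L/h × 7 mg/L = 47.04 mg/h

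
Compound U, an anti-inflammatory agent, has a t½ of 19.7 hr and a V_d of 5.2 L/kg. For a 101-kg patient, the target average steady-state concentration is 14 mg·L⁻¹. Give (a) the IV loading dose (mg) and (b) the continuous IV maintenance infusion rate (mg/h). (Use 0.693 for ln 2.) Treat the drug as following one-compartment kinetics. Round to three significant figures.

(a) 7350 mg; (b) 259 mg/h

Total Vd = 5.2 × 101 = 525.2 L
LD = Vd × C = 525.2 × 14 = 7353 mg
CL = 0.693 × Vd / t½ = 0.693 × 525.2 / 19.7 = 18.48 L/h
Infusion rate = CL × Css = 18.48 × 14 = 258.7 mg/h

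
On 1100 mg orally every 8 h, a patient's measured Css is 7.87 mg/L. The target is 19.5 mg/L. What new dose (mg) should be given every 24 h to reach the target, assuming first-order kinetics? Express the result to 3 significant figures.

For first-order elimination, Css ∝ F·D/(CL·τ); F and CL are unchanged, so Css ∝ D/τ.
D₂ = D₁ × (Css,target / Css,current) × (τ₂/τ₁) = 1100 × (19.5/7.87) × (24/8) = 8177 mg

8180 mg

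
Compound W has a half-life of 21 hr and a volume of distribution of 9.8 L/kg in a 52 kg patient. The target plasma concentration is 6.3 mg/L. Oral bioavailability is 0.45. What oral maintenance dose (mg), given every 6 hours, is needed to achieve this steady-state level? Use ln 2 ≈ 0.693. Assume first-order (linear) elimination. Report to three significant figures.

1410 mg

Vd = 9.8 L/kg × 52 kg = 509.6 L
k = 0.693/21 = 0.03300 h⁻¹, so CL = k·Vd = 0.03300 × 509.6 = 16.82 L/h
D = CL × Css × τ / F = 16.82 × 6.3 × 6 / 0.45 = 1413 mg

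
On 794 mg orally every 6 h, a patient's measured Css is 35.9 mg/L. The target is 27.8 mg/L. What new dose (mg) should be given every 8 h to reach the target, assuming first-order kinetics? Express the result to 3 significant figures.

820 mg

For first-order elimination, Css ∝ F·D/(CL·τ); F and CL are unchanged, so Css ∝ D/τ.
D₂ = D₁ × (Css,target / Css,current) × (τ₂/τ₁) = 794 × (27.8/35.9) × (8/6) = 819.8 mg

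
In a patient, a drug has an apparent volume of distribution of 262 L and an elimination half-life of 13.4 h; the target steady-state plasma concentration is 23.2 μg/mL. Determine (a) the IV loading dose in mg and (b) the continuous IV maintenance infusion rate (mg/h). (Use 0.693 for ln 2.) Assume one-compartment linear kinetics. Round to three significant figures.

(a) 6080 mg; (b) 314 mg/h

LD = Vd × C = 262.0 × 23.2 = 6078 mg
CL = 0.693 × Vd / t½ = 0.693 × 262.0 / 13.4 = 13.55 L/h
Infusion rate = CL × Css = 13.55 × 23.2 = 314.4 mg/h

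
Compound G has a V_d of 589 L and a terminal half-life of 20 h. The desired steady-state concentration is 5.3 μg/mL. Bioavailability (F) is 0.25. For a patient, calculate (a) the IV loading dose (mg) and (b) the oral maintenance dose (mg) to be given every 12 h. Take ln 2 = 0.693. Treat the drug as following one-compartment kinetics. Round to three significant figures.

(a) 3120 mg; (b) 5190 mg

LD = Vd × C = 589.0 × 5.3 = 3122 mg
CL = 0.693 × Vd / t½ = 0.693 × 589.0 / 20 = 20.41 L/h
D = CL × Css × τ / F = 20.41 × 5.3 × 12 / 0.25 = 5192 mg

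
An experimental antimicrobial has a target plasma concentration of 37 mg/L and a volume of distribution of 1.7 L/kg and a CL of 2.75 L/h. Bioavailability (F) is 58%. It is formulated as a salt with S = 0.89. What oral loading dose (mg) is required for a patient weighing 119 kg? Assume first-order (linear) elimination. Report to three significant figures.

14500 mg

Vd(total) = 119 kg × 1.7 L/kg = 202.3 L
LD = Vd × C / F / S = 202.3 × 37.00 / 0.58 / 0.89 = 14500 mg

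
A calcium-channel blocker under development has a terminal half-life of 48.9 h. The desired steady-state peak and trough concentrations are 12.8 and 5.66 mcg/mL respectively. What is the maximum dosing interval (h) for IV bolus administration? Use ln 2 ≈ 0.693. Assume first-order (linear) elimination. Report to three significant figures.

k = 0.693 / t½ = 0.693 / 48.9 = 0.01417 h⁻¹
Between IV bolus doses, concentration decays as C = C₀·e^(−kτ), so C_peak/C_trough = e^(kτ).
τ_max = ln(C_peak/C_trough) / k = ln(12.8/5.66) / 0.01417 = 0.8160 / 0.01417 = 57.59 h

57.6 h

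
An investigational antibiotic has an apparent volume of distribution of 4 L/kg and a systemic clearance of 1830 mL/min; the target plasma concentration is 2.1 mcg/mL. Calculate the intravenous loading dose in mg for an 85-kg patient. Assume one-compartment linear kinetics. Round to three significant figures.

714 mg

Vd = 4 L/kg × 85 kg = 340.0 L
LD = Vd × C = 340.0 × 2.100 = 714.0 mg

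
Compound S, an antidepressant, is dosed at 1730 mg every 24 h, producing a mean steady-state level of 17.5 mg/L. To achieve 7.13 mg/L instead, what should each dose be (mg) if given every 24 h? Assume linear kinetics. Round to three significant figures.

For first-order elimination, Css ∝ F·D/(CL·τ); F and CL are unchanged, so Css ∝ D/τ.
D₂ = D₁ × (Css,target / Css,current) = 1730 × 7.13/17.5 = 704.9 mg

705 mg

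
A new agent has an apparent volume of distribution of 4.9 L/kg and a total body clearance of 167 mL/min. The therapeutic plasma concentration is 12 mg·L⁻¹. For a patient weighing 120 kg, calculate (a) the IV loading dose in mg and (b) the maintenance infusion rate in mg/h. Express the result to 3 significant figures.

(a) 7060 mg; (b) 120 mg/h

Vd(total) = 120 kg × 4.9 L/kg = 588.0 L
Loading: fill Vd to C_target → 588.0 L × 12 mg/L = 7056 mg
Convert clearance: 167 mL/min × 60 min/h ÷ 1000 mL/L = 10.02 L/h
Infusion rate = 10.02 L/h × 12 mg/L = 120.2 mg/h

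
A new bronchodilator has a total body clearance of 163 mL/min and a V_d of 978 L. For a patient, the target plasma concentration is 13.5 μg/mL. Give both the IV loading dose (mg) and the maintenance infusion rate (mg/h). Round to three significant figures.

Loading dose = Vd × C = 978.0 × 13.5 = 13200 mg
CL = 163 mL/min = 163 × 0.06 = 9.780 L/h
Maintenance infusion rate = CL × Css = 9.780 × 13.5 = 132.0 mg/h

(a) 13200 mg; (b) 132 mg/h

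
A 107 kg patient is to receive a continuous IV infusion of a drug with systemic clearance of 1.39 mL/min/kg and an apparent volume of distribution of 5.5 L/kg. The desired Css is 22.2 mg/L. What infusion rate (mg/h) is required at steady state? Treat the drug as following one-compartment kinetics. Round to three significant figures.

198 mg/h

CL = 1.39 mL/min/kg × 107 kg = 148.7 mL/min = 148.7 × 60/1000 = 8.922 L/h
Vd does not affect the maintenance rate; only clearance governs steady-state input.
Rate = CL × Css = 8.922 × 22.2 = 198.1 mg/h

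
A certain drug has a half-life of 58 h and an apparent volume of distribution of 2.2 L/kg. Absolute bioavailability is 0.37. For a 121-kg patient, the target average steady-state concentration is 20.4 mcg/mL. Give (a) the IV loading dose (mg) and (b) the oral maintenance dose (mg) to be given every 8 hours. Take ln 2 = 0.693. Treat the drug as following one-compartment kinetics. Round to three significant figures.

Vd(total) = 121 kg × 2.2 L/kg = 266.2 L
LD = Vd × C = 266.2 × 20.4 = 5430 mg
CL = 0.693 × Vd / t½ = 0.693 × 266.2 / 58 = 3.181 L/h
D = CL × Css × τ / F = 3.181 × 20.4 × 8 / 0.37 = 1403 mg

(a) 5430 mg; (b) 1400 mg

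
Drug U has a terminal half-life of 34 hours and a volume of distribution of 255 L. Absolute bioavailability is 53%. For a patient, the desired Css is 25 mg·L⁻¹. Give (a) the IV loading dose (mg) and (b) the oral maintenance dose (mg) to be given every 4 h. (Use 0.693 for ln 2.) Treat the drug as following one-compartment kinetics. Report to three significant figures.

(a) 6380 mg; (b) 981 mg

LD = Vd × C = 255.0 × 25 = 6375 mg
CL = 0.693 × Vd / t½ = 0.693 × 255.0 / 34 = 5.198 L/h
D = CL × Css × τ / F = 5.198 × 25 × 4 / 0.53 = 980.8 mg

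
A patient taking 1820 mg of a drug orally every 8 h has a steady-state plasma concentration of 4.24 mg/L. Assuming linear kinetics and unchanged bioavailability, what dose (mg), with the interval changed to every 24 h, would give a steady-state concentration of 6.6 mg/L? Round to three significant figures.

8500 mg

For first-order elimination, Css ∝ F·D/(CL·τ); F and CL are unchanged, so Css ∝ D/τ.
D₂ = D₁ × (Css,target / Css,current) × (τ₂/τ₁) = 1820 × (6.6/4.24) × (24/8) = 8499 mg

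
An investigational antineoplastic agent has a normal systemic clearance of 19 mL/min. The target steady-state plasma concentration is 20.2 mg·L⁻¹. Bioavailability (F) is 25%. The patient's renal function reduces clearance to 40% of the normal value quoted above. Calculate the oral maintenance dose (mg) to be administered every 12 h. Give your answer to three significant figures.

442 mg

Convert clearance: 19 mL/min × 60 min/h ÷ 1000 mL/L = 1.140 L/h
Patient clearance = 0.4 × 1.140 = 0.4560 L/h
D = CL × Css × τ / F = 0.4560 × 20.2 × 12 / 0.25 = 442.1 mg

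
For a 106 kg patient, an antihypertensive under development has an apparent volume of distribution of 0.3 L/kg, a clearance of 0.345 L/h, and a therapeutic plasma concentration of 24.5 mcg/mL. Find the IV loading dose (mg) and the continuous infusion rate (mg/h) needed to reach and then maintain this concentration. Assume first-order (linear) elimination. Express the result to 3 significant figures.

(a) 779 mg; (b) 8.45 mg/h

Vd(total) = 106 kg × 0.3 L/kg = 31.80 L
Loading dose = Vd × C = 31.80 × 24.5 = 779.1 mg
Maintenance: replace elimination → rate = CL × Css = 0.3450 × 24.5 = 8.453 mg/h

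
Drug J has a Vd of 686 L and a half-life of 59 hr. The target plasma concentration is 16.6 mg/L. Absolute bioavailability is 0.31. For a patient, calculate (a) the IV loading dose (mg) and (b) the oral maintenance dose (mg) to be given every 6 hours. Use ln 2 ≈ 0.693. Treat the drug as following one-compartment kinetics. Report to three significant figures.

LD = Vd × C = 686.0 × 16.6 = 11390 mg
CL = 0.693 × Vd / t½ = 0.693 × 686.0 / 59 = 8.058 L/h
D = CL × Css × τ / F = 8.058 × 16.6 × 6 / 0.31 = 2589 mg

(a) 11400 mg; (b) 2590 mg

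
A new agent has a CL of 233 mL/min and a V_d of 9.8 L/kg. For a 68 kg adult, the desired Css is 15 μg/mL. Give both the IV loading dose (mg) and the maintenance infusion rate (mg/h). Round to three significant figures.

Vd(total) = 68 kg × 9.8 L/kg = 666.4 L
Loading dose = Vd × C = 666.4 × 15 = 9996 mg
CL = 233 mL/min × 60/1000 = 13.98 L/h
Maintenance: replace elimination → rate = CL × Css = 13.98 × 15 = 209.7 mg/h

(a) 10000 mg; (b) 210 mg/h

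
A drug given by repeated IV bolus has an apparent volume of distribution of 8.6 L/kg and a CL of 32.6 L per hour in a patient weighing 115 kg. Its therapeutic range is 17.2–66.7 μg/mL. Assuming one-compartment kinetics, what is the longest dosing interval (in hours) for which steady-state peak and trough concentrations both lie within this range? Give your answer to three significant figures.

Vd(total) = 115 kg × 8.6 L/kg = 989.0 L
k = CL / Vd = 32.60 / 989.0 = 0.03296 h⁻¹
Between IV bolus doses, concentration decays as C = C₀·e^(−kτ), so C_peak/C_trough = e^(kτ).
τ_max = ln(C_peak/C_trough) / k = ln(66.7/17.2) / 0.03296 = 1.355 / 0.03296 = 41.11 h

41.1 h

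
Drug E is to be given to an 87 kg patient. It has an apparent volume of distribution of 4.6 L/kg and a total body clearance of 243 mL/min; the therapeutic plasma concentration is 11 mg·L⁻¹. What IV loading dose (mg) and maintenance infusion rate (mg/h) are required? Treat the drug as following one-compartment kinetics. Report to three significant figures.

Vd(total) = 87 kg × 4.6 L/kg = 400.2 L
Loading: fill Vd to C_target → 400.2 L × 11 mg/L = 4402 mg
Convert clearance: 243 mL/min × 60 min/h ÷ 1000 mL/L = 14.58 L/h
Infusion rate = 14.58 L/h × 11 mg/L = 160.4 mg/h

(a) 4400 mg; (b) 160 mg/h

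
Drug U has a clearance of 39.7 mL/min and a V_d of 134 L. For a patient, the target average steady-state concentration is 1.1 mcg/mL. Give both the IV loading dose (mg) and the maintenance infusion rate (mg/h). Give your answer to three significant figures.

LD = Vd · C_target = 134.0 × 1.1 = 147.4 mg
Convert clearance: 39.7 mL/min × 60 min/h ÷ 1000 mL/L = 2.382 L/h
Maintenance: replace elimination → rate = CL × Css = 2.382 × 1.1 = 2.620 mg/h

(a) 147 mg; (b) 2.62 mg/h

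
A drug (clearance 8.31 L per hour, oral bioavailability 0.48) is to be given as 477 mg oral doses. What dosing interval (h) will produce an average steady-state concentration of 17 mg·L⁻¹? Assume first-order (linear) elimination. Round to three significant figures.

F·D/τ = CL·Css → τ = F·D / (CL·Css).
τ = 0.48 × 477 / (8.31 × 17) = 1.621 h

1.62 h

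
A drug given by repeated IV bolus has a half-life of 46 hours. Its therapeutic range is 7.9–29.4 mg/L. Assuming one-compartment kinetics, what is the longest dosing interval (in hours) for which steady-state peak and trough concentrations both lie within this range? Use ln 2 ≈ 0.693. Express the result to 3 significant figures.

87.2 h

k = 0.693 / t½ = 0.693 / 46 = 0.01507 h⁻¹
Between IV bolus doses, concentration decays as C = C₀·e^(−kτ), so C_peak/C_trough = e^(kτ).
τ_max = ln(C_peak/C_trough) / k = ln(29.4/7.9) / 0.01507 = 1.314 / 0.01507 = 87.19 h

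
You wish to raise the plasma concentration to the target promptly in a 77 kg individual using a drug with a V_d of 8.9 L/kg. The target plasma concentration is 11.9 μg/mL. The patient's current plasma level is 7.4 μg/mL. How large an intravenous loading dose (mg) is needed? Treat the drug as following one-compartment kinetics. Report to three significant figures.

3080 mg

Vd = 8.9 L/kg × 77 kg = 685.3 L
Concentration deficit ΔC = 11.9 − 7.4 = 4.500 mg/L
LD = Vd × ΔC = 685.3 × 4.500 = 3084 mg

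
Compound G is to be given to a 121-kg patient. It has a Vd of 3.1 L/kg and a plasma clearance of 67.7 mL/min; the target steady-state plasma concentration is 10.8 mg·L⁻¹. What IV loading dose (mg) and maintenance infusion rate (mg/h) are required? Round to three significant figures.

(a) 4050 mg; (b) 43.9 mg/h

Vd = 3.1 L/kg × 121 kg = 375.1 L
LD = Vd · C_target = 375.1 × 10.8 = 4051 mg
Convert clearance: 67.7 mL/min × 60 min/h ÷ 1000 mL/L = 4.062 L/h
Maintenance: replace elimination → rate = CL × Css = 4.062 × 10.8 = 43.87 mg/h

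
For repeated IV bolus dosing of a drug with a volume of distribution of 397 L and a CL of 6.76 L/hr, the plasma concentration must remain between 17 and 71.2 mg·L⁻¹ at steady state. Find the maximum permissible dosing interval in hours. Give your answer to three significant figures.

k = CL / Vd = 6.760 / 397.0 = 0.01703 h⁻¹
Between IV bolus doses, concentration decays as C = C₀·e^(−kτ), so C_peak/C_trough = e^(kτ).
τ_max = ln(C_peak/C_trough) / k = ln(71.2/17) / 0.01703 = 1.432 / 0.01703 = 84.09 h

84.1 h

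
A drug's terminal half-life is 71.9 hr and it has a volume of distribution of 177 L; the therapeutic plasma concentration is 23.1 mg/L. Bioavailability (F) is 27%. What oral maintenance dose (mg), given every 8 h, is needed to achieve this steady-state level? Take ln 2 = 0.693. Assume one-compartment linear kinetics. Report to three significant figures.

1170 mg

k = 0.693/71.9 = 0.009638 h⁻¹, so CL = k·Vd = 0.009638 × 177.0 = 1.706 L/h
D = CL × Css × τ / F = 1.706 × 23.1 × 8 / 0.27 = 1168 mg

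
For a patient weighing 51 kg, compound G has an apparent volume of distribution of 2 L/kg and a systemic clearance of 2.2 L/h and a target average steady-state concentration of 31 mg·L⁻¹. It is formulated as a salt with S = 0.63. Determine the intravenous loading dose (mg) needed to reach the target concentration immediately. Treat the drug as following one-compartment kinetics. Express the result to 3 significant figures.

5020 mg

Vd = 2 L/kg × 51 kg = 102.0 L
LD is governed by Vd — clearance does not enter the loading-dose calculation.
LD = Vd × C / S = 102.0 × 31.00 / 0.63 = 5019 mg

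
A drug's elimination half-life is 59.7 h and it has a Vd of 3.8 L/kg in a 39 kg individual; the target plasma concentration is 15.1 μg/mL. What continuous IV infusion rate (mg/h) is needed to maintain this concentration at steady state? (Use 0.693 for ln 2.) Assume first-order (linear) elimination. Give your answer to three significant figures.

26.0 mg/h

Vd(total) = 39 kg × 3.8 L/kg = 148.2 L
k = 0.693/59.7 = 0.01161 h⁻¹, so CL = k·Vd = 0.01161 × 148.2 = 1.721 L/h
Infusion rate = CL × Css = 1.721 × 15.1 = 25.99 mg/h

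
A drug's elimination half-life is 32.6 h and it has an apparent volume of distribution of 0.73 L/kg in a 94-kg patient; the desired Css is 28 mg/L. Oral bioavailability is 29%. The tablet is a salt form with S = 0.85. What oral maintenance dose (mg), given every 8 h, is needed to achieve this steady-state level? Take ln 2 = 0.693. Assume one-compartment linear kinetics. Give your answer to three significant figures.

1330 mg

Total Vd = 0.73 × 94 = 68.62 L
k = 0.693/32.6 = 0.02126 h⁻¹, so CL = k·Vd = 0.02126 × 68.62 = 1.459 L/h
D = CL × Css × τ / F / S = 1.459 × 28 × 8 / 0.29 / 0.85 = 1326 mg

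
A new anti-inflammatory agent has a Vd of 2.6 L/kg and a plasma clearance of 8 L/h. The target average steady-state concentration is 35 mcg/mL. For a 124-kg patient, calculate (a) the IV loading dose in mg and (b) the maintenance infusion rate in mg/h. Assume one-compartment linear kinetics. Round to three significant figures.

Vd = 2.6 L/kg × 124 kg = 322.4 L
Loading dose = Vd × C = 322.4 × 35 = 11280 mg
Maintenance infusion rate = CL × Css = 8.000 × 35 = 280.0 mg/h

(a) 11300 mg; (b) 280 mg/h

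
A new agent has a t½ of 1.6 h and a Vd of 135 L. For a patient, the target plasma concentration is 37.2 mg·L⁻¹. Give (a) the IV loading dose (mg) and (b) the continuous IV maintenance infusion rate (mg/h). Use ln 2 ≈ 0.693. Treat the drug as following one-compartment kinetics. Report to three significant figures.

(a) 5020 mg; (b) 2180 mg/h

LD = Vd × C = 135.0 × 37.2 = 5022 mg
CL = 0.693 × Vd / t½ = 0.693 × 135.0 / 1.6 = 58.47 L/h
Infusion rate = CL × Css = 58.47 × 37.2 = 2175 mg/h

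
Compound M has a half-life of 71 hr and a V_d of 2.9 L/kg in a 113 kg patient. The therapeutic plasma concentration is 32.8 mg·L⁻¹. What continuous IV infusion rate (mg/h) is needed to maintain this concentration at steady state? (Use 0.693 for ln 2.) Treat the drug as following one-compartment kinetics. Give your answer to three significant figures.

Vd(total) = 113 kg × 2.9 L/kg = 327.7 L
CL = ln 2 · Vd / t½ = 0.693 × 327.7 / 71 = 3.199 L/h
Infusion rate = CL × Css = 3.199 × 32.8 = 104.9 mg/h

105 mg/h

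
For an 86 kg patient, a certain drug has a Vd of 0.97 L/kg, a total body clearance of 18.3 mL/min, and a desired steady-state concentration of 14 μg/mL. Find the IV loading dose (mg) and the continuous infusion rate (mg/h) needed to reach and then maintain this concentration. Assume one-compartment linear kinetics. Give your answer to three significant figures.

Vd(total) = 86 kg × 0.97 L/kg = 83.42 L
Loading: fill Vd to C_target → 83.42 L × 14 mg/L = 1168 mg
CL = 18.3 mL/min × 60/1000 = 1.098 L/h
Infusion rate = 1.098 L/h × 14 mg/L = 15.37 mg/h

(a) 1170 mg; (b) 15.4 mg/h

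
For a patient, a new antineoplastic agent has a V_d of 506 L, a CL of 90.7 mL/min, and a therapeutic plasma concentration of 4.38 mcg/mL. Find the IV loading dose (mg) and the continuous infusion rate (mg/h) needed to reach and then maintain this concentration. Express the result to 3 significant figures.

(a) 2220 mg; (b) 23.8 mg/h

Loading dose = Vd × C = 506.0 × 4.38 = 2216 mg
CL = 90.7 mL/min × 60/1000 = 5.442 L/h
Maintenance: replace elimination → rate = CL × Css = 5.442 × 4.38 = 23.84 mg/h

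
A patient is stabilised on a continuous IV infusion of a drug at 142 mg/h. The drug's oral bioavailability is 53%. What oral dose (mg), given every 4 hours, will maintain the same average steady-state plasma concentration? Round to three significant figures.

1070 mg

To maintain the same Css, the systemic dosing rate must be unchanged: F·D/τ = infusion rate.
D = rate × τ / F = 142 × 4 / 0.53 = 1072 mg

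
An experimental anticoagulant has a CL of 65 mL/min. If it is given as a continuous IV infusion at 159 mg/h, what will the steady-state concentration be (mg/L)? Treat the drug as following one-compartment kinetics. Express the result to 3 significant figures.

CL = 65 mL/min × 60/1000 = 3.900 L/h
Css = rate / CL = 159 / 3.900 = 40.77 mg/L

40.8 mg/L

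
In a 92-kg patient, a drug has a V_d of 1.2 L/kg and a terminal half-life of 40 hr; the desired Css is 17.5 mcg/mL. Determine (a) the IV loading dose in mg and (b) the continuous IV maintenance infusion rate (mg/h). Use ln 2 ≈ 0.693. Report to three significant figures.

(a) 1930 mg; (b) 33.5 mg/h

Total Vd = 1.2 × 92 = 110.4 L
LD = Vd × C = 110.4 × 17.5 = 1932 mg
CL = 0.693 × Vd / t½ = 0.693 × 110.4 / 40 = 1.913 L/h
Infusion rate = CL × Css = 1.913 × 17.5 = 33.48 mg/h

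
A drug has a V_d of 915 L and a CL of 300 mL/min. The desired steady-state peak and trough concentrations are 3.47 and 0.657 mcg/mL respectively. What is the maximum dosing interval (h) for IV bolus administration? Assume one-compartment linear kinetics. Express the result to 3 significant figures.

84.6 h

Convert clearance: 300 mL/min × 60 min/h ÷ 1000 mL/L = 18.00 L/h
k = CL / Vd = 18.00 / 915.0 = 0.01967 h⁻¹
Between IV bolus doses, concentration decays as C = C₀·e^(−kτ), so C_peak/C_trough = e^(kτ).
τ_max = ln(C_peak/C_trough) / k = ln(3.47/0.657) / 0.01967 = 1.664 / 0.01967 = 84.60 h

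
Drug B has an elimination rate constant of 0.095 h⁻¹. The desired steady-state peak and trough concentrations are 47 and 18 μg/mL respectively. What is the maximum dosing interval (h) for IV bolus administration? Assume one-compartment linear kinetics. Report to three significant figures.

10.1 h

Between IV bolus doses, concentration decays as C = C₀·e^(−kτ), so C_peak/C_trough = e^(kτ).
τ_max = ln(C_peak/C_trough) / k = ln(47/18) / 0.09500 = 0.9598 / 0.09500 = 10.10 h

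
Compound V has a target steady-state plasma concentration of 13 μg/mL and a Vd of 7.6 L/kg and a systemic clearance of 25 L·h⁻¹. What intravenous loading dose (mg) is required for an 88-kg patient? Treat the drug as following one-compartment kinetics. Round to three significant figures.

8690 mg

Vd = 7.6 L/kg × 88 kg = 668.8 L
Loading dose depends on Vd (not clearance): it fills the distribution volume.
LD = Vd × C = 668.8 × 13.00 = 8694 mg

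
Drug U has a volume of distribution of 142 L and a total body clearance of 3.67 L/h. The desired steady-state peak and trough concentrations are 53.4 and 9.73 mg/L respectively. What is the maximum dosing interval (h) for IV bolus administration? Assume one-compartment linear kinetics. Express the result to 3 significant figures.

k = CL / Vd = 3.670 / 142.0 = 0.02585 h⁻¹
Between IV bolus doses, concentration decays as C = C₀·e^(−kτ), so C_peak/C_trough = e^(kτ).
τ_max = ln(C_peak/C_trough) / k = ln(53.4/9.73) / 0.02585 = 1.703 / 0.02585 = 65.88 h

65.9 h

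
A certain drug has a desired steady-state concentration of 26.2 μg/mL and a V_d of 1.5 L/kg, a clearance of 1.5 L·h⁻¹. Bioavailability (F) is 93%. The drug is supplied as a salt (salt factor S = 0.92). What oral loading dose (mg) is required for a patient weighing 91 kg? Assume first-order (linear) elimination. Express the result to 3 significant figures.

4180 mg

Total Vd = 1.5 × 91 = 136.5 L
The loading dose fills Vd to the target concentration; clearance is irrelevant here.
LD = Vd × C / F / S = 136.5 × 26.20 / 0.93 / 0.92 = 4180 mg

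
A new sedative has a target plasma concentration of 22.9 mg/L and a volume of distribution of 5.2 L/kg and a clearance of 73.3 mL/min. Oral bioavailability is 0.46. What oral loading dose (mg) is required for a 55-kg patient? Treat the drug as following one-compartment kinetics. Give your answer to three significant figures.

Vd = 5.2 L/kg × 55 kg = 286.0 L
LD = Vd × C / F = 286.0 × 22.90 / 0.46 = 14240 mg

14200 mg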